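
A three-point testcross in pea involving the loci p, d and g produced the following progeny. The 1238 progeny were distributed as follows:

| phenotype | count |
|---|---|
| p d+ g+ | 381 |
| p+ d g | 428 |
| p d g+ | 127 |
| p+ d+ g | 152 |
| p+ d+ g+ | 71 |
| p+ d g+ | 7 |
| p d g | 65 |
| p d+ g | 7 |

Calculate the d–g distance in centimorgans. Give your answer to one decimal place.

The two most frequent reciprocal classes, p+ d g and p d+ g+, are the parental types, so the F1 was p+ d g / p d+ g+.
The two rarest classes, p+ d g+ and p d+ g, are the double crossovers. Comparing them with the parentals, only the g allele has switched, so g is the middle locus and the order is p – g – d.
Crossovers in the g–d interval produce the single-crossover classes p+ d+ g and p d g+ (152 + 127 = 279) plus the double crossovers (14).
RF(g–d) = (279 + 14) / 1238 = 293/1238 = 0.2367 → 23.7 centimorgans.

23.7 centimorgans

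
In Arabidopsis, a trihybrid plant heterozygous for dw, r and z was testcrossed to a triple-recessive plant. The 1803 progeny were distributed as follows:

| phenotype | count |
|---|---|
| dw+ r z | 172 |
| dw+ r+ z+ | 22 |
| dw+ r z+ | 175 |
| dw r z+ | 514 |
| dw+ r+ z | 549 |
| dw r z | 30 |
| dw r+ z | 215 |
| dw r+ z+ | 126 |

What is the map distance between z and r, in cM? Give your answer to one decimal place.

19.4 cM

The two most frequent reciprocal classes, dw+ r+ z and dw r z+, are the parental types, so the F1 was dw+ r+ z / dw r z+.
The two rarest classes, dw+ r+ z+ and dw r z, are the double crossovers. Comparing them with the parentals, only the z allele has switched, so z is the middle locus and the order is dw – z – r.
Crossovers in the z–r interval produce the single-crossover classes dw+ r z and dw r+ z+ (172 + 126 = 298) plus the double crossovers (52).
RF(z–r) = (298 + 52) / 1803 = 350/1803 = 0.1941 → 19.4 cM.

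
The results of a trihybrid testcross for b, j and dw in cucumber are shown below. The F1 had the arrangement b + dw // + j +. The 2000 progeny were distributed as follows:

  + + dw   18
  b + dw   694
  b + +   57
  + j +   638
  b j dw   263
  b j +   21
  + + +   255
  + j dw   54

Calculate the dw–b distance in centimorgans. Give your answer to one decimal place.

7.5 centimorgans

The two rarest classes, + + dw and b j +, are the double crossovers. Comparing them with the parentals, only the b allele has switched, so b is the middle locus and the order is j – b – dw.
Crossovers in the b–dw interval produce the single-crossover classes b + + and + j dw (57 + 54 = 111) plus the double crossovers (39).
RF(b–dw) = (111 + 39) / 2000 = 150/2000 = 0.0750 → 7.5 centimorgans.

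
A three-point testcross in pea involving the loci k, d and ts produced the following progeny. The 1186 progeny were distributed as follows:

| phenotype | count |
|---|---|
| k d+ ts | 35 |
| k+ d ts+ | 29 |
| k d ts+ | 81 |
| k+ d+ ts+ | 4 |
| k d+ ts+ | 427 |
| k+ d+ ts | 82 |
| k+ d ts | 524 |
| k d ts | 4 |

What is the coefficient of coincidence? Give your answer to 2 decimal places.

The two most frequent reciprocal classes, k+ d ts and k d+ ts+, are the parental types, so the F1 was k+ d ts / k d+ ts+.
The two rarest classes, k d ts and k+ d+ ts+, are the double crossovers. Comparing them with the parentals, only the k allele has switched, so k is the middle locus and the order is d – k – ts.
d–k: (163 + 8)/1186 = 0.1442; k–ts: (64 + 8)/1186 = 0.0607.
Expected DCO frequency = 0.1442 × 0.0607 ≈ 0.00875; observed = 8/1186 ≈ 0.00675.
Coefficient of coincidence = 0.00675/0.00875 ≈ 0.77.

0.77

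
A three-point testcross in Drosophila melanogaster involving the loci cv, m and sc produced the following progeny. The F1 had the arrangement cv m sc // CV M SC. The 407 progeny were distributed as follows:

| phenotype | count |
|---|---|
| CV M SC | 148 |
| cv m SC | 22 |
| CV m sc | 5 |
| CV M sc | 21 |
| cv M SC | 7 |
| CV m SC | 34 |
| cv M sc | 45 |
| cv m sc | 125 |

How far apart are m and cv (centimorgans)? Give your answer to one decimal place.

The two rarest classes, CV m sc and cv M SC, are the double crossovers. Comparing them with the parentals, only the cv allele has switched, so cv is the middle locus and the order is sc – cv – m.
Crossovers in the cv–m interval produce the single-crossover classes cv M sc and CV m SC (45 + 34 = 79) plus the double crossovers (12).
RF(cv–m) = (79 + 12) / 407 = 91/407 = 0.2236 → 22.4 centimorgans.

22.4 centimorgans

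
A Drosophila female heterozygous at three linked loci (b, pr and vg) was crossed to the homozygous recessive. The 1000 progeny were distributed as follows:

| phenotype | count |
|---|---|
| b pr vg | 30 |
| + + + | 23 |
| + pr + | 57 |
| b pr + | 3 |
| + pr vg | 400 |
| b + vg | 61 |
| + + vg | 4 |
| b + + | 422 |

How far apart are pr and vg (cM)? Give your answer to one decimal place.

The two most frequent reciprocal classes, + pr vg and b + +, are the parental types, so the F1 was + pr vg / b + +.
The two rarest classes, + + vg and b pr +, are the double crossovers. Comparing them with the parentals, only the pr allele has switched, so pr is the middle locus and the order is b – pr – vg.
Crossovers in the pr–vg interval produce the single-crossover classes + pr + and b + vg (57 + 61 = 118) plus the double crossovers (7).
RF(pr–vg) = (118 + 7) / 1000 = 125/1000 = 0.1250 → 12.5 cM.

12.5 cM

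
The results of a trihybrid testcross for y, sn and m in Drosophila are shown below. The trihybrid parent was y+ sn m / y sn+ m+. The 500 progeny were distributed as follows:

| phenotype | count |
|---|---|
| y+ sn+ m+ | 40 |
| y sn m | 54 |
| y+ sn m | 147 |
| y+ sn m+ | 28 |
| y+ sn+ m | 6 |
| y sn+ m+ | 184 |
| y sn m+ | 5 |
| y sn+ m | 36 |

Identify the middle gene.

sn

The two rarest classes, y+ sn+ m and y sn m+, are the double crossovers. Comparing them with the parentals, only the sn allele has switched, so sn is the middle locus and the order is y – sn – m.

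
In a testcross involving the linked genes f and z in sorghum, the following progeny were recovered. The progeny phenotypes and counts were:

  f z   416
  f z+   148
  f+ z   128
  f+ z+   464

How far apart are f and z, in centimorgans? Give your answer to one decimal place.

23.9 centimorgans

The two most frequent classes, f+ z+ (464) and f z (416), are the parental types, so the F1 was f+ z+ / f z.
The recombinant classes are f+ z and f z+: 128 + 148 = 276.
Recombination frequency = 276/1156 = 0.2388 ≈ 23.9%, i.e. 23.9 centimorgans.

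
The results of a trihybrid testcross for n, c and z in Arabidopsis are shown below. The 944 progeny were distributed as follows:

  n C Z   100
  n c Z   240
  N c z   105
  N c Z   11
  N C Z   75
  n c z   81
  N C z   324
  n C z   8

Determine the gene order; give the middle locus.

The two most frequent reciprocal classes, n c Z and N C z, are the parental types, so the F1 was n c Z / N C z.
The two rarest classes, N c Z and n C z, are the double crossovers. Comparing them with the parentals, only the n allele has switched, so n is the middle locus and the order is z – n – c.

n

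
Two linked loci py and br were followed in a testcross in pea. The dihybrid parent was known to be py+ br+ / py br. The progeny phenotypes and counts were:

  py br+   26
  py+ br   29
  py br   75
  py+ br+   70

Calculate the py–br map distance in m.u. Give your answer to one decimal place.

The recombinant classes are py+ br and py br+: 29 + 26 = 55.
Recombination frequency = 55/200 = 0.2750 ≈ 27.5%, i.e. 27.5 m.u.

27.5 m.u.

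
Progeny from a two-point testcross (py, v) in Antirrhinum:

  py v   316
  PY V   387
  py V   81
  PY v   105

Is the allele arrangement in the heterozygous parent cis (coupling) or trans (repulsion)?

cis

The two most frequent classes are PY V (387) and py v (316); these are the parental (non-recombinant) types.
So the F1 carried PY V on one chromosome and py v on the other — the recessive alleles are on the same chromosome (cis / coupling).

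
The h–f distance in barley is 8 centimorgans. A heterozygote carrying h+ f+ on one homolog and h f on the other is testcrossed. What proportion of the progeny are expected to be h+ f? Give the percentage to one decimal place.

4.0%

A map distance of 8 centimorgans corresponds to a recombination frequency of 0.080.
The F1 is h+ f+ / h f, so h+ f is a recombinant gamete class with expected frequency r/2 = 0.080/2 = 0.0400.
That is 0.0400 = 4.0% of the progeny.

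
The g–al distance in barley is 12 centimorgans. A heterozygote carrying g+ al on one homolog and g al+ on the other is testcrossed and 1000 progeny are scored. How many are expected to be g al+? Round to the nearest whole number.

440

A map distance of 12 centimorgans corresponds to a recombination frequency of 0.120.
The F1 is g+ al / g al+, so g al+ is a parental gamete class with expected frequency (1 − r)/2 = 0.880/2 = 0.4400.
Expected number = 0.4400 × 1000 = 440.00 ≈ 440.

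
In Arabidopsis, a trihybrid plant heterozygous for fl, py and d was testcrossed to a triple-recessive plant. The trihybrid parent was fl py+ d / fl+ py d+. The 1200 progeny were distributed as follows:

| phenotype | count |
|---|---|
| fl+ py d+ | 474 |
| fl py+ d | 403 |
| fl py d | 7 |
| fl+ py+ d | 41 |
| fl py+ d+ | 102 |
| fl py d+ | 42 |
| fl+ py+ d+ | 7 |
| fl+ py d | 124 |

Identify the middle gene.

py

The two rarest classes, fl py d and fl+ py+ d+, are the double crossovers. Comparing them with the parentals, only the py allele has switched, so py is the middle locus and the order is d – py – fl.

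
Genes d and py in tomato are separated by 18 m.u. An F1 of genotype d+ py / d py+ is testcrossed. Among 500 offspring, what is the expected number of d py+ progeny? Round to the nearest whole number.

A map distance of 18 m.u. corresponds to a recombination frequency of 0.180.
The F1 is d+ py / d py+, so d py+ is a parental gamete class with expected frequency (1 − r)/2 = 0.820/2 = 0.4100.
Expected number = 0.4100 × 500 = 205.00 ≈ 205.

205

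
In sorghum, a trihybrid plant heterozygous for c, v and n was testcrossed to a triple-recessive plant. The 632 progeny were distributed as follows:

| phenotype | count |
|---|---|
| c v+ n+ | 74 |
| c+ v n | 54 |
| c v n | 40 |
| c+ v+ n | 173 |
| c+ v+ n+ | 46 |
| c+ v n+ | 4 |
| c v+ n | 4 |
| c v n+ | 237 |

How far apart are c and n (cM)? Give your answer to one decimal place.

The two most frequent reciprocal classes, c v n+ and c+ v+ n, are the parental types, so the F1 was c v n+ / c+ v+ n.
The two rarest classes, c+ v n+ and c v+ n, are the double crossovers. Comparing them with the parentals, only the c allele has switched, so c is the middle locus and the order is v – c – n.
Crossovers in the c–n interval produce the single-crossover classes c v n and c+ v+ n+ (40 + 46 = 86) plus the double crossovers (8).
RF(c–n) = (86 + 8) / 632 = 94/632 = 0.1487 → 14.9 cM.

14.9 cM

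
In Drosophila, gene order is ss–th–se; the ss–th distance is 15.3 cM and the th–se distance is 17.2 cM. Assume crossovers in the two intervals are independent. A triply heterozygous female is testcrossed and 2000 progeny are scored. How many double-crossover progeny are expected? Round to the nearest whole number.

Map distances give recombination frequencies of 0.153 and 0.172 for the two intervals.
With no interference, expected double-crossover frequency = 0.153 × 0.172 = 0.02632.
Expected number = 0.02632 × 2000 = 52.63 ≈ 53.

53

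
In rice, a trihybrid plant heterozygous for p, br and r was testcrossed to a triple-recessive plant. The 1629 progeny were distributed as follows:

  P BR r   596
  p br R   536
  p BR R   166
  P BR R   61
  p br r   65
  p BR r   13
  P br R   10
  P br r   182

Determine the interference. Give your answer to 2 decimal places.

The two most frequent reciprocal classes, P BR r and p br R, are the parental types, so the F1 was P BR r / p br R.
The two rarest classes, p BR r and P br R, are the double crossovers. Comparing them with the parentals, only the p allele has switched, so p is the middle locus and the order is br – p – r.
br–p: (348 + 23)/1629 = 0.2277; p–r: (126 + 23)/1629 = 0.0915.
Expected DCO frequency = 0.2277 × 0.0915 ≈ 0.02083; observed = 23/1629 ≈ 0.01412.
Coefficient of coincidence = 0.01412/0.02083 ≈ 0.68; interference = 1 − 0.68 = 0.32.

0.32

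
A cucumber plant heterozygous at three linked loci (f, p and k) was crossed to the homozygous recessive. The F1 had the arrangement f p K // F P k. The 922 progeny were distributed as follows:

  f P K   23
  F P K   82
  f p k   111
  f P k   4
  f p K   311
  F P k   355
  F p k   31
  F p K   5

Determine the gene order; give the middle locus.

The two rarest classes, F p K and f P k, are the double crossovers. Comparing them with the parentals, only the f allele has switched, so f is the middle locus and the order is p – f – k.

f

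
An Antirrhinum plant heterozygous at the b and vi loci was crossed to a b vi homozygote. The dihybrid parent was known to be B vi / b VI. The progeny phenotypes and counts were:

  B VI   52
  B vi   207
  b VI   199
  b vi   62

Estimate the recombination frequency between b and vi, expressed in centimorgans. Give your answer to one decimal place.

21.9 centimorgans

The recombinant classes are B VI and b vi: 52 + 62 = 114.
Recombination frequency = 114/520 = 0.2192 ≈ 21.9%, i.e. 21.9 centimorgans.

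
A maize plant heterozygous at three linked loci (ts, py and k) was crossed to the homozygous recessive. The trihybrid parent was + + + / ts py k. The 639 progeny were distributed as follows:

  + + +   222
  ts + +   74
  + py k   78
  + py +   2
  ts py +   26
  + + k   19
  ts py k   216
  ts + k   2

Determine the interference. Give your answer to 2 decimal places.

The two rarest classes, + py + and ts + k, are the double crossovers. Comparing them with the parentals, only the py allele has switched, so py is the middle locus and the order is ts – py – k.
ts–py: (152 + 4)/639 = 0.2441; py–k: (45 + 4)/639 = 0.0767.
Expected DCO frequency = 0.2441 × 0.0767 ≈ 0.01872; observed = 4/639 ≈ 0.00626.
Coefficient of coincidence = 0.00626/0.01872 ≈ 0.33; interference = 1 − 0.33 = 0.67.

0.67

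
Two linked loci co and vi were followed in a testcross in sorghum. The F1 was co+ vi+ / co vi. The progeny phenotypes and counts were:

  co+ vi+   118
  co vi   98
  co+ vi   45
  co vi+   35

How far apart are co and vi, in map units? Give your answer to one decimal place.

27.0 map units

The recombinant classes are co+ vi and co vi+: 45 + 35 = 80.
Recombination frequency = 80/296 = 0.2703 ≈ 27.0%, i.e. 27.0 map units.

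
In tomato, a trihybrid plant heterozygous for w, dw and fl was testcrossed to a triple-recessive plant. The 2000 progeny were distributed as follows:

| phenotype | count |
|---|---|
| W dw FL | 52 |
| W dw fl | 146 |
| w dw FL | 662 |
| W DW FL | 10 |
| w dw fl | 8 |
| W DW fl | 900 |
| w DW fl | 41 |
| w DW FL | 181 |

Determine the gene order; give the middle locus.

fl

The two most frequent reciprocal classes, w dw FL and W DW fl, are the parental types, so the F1 was w dw FL / W DW fl.
The two rarest classes, w dw fl and W DW FL, are the double crossovers. Comparing them with the parentals, only the fl allele has switched, so fl is the middle locus and the order is dw – fl – w.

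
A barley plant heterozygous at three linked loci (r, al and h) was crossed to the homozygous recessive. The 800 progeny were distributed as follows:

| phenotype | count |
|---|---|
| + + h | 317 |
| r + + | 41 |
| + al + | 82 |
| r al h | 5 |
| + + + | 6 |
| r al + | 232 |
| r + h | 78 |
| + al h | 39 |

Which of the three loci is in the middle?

The two most frequent reciprocal classes, r al + and + + h, are the parental types, so the F1 was r al + / + + h.
The two rarest classes, r al h and + + +, are the double crossovers. Comparing them with the parentals, only the h allele has switched, so h is the middle locus and the order is r – h – al.

h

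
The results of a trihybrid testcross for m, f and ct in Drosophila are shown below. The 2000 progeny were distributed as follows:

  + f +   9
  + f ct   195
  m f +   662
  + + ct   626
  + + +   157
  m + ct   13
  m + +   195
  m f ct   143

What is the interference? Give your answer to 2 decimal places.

0.67

The two most frequent reciprocal classes, + + ct and m f +, are the parental types, so the F1 was + + ct / m f +.
The two rarest classes, m + ct and + f +, are the double crossovers. Comparing them with the parentals, only the m allele has switched, so m is the middle locus and the order is f – m – ct.
f–m: (390 + 22)/2000 = 0.2060; m–ct: (300 + 22)/2000 = 0.1610.
Expected DCO frequency = 0.2060 × 0.1610 ≈ 0.03317; observed = 22/2000 ≈ 0.01100.
Coefficient of coincidence = 0.01100/0.03317 ≈ 0.33; interference = 1 − 0.33 = 0.67.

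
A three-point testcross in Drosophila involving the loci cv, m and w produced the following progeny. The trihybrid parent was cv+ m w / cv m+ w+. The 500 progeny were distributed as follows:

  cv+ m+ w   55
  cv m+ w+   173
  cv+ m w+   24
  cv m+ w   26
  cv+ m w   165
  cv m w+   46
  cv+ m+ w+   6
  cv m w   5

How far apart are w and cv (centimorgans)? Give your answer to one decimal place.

The two rarest classes, cv m w and cv+ m+ w+, are the double crossovers. Comparing them with the parentals, only the cv allele has switched, so cv is the middle locus and the order is m – cv – w.
Crossovers in the cv–w interval produce the single-crossover classes cv+ m w+ and cv m+ w (24 + 26 = 50) plus the double crossovers (11).
RF(cv–w) = (50 + 11) / 500 = 61/500 = 0.1220 → 12.2 centimorgans.

12.2 centimorgans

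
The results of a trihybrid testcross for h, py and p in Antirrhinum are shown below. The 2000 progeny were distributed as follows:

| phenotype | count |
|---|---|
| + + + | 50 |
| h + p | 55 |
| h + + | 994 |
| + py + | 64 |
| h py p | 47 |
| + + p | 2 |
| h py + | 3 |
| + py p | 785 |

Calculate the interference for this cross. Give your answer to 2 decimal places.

The two most frequent reciprocal classes, h + + and + py p, are the parental types, so the F1 was h + + / + py p.
The two rarest classes, h py + and + + p, are the double crossovers. Comparing them with the parentals, only the py allele has switched, so py is the middle locus and the order is h – py – p.
h–py: (97 + 5)/2000 = 0.0510; py–p: (119 + 5)/2000 = 0.0620.
Expected DCO frequency = 0.0510 × 0.0620 ≈ 0.00316; observed = 5/2000 ≈ 0.00250.
Coefficient of coincidence = 0.00250/0.00316 ≈ 0.79; interference = 1 − 0.79 = 0.21.

0.21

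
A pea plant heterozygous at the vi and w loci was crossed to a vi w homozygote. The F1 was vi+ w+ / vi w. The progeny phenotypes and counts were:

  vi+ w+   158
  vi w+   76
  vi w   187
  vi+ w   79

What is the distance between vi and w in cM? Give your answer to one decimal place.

31.0 cM

The recombinant classes are vi+ w and vi w+: 79 + 76 = 155.
Recombination frequency = 155/500 = 0.3100 ≈ 31.0%, i.e. 31.0 cM.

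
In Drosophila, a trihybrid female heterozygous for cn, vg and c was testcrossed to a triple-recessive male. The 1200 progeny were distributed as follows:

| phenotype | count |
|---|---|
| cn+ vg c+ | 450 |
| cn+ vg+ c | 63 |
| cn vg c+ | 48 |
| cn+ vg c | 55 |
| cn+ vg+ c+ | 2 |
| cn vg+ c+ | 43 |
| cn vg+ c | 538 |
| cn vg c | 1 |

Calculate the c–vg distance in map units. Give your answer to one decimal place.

8.4 map units

The two most frequent reciprocal classes, cn vg+ c and cn+ vg c+, are the parental types, so the F1 was cn vg+ c / cn+ vg c+.
The two rarest classes, cn vg c and cn+ vg+ c+, are the double crossovers. Comparing them with the parentals, only the vg allele has switched, so vg is the middle locus and the order is cn – vg – c.
Crossovers in the vg–c interval produce the single-crossover classes cn vg+ c+ and cn+ vg c (43 + 55 = 98) plus the double crossovers (3).
RF(vg–c) = (98 + 3) / 1200 = 101/1200 = 0.0842 → 8.4 map units.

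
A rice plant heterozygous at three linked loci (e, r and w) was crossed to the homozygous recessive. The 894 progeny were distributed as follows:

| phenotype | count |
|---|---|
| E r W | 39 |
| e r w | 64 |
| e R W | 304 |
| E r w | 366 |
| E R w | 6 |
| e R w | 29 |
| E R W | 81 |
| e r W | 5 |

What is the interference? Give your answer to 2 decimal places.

The two most frequent reciprocal classes, e R W and E r w, are the parental types, so the F1 was e R W / E r w.
The two rarest classes, e r W and E R w, are the double crossovers. Comparing them with the parentals, only the r allele has switched, so r is the middle locus and the order is w – r – e.
w–r: (68 + 11)/894 = 0.0884; r–e: (145 + 11)/894 = 0.1745.
Expected DCO frequency = 0.0884 × 0.1745 ≈ 0.01543; observed = 11/894 ≈ 0.01230.
Coefficient of coincidence = 0.01230/0.01543 ≈ 0.80; interference = 1 − 0.80 = 0.20.

0.20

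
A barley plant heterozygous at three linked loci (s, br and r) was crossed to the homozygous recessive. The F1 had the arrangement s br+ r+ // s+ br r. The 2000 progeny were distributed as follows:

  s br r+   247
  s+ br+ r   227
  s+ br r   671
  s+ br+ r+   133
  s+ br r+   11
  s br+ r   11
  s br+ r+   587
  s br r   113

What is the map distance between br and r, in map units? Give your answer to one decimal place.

The two rarest classes, s br+ r and s+ br r+, are the double crossovers. Comparing them with the parentals, only the r allele has switched, so r is the middle locus and the order is s – r – br.
Crossovers in the r–br interval produce the single-crossover classes s br r+ and s+ br+ r (247 + 227 = 474) plus the double crossovers (22).
RF(r–br) = (474 + 22) / 2000 = 496/2000 = 0.2480 → 24.8 map units.

24.8 map units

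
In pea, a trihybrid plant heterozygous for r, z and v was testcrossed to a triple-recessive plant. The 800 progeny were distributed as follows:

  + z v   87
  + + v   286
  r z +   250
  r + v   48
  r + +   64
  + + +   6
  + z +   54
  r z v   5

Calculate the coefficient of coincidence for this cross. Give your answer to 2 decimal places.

The two most frequent reciprocal classes, + + v and r z +, are the parental types, so the F1 was + + v / r z +.
The two rarest classes, + + + and r z v, are the double crossovers. Comparing them with the parentals, only the v allele has switched, so v is the middle locus and the order is r – v – z.
r–v: (102 + 11)/800 = 0.1412; v–z: (151 + 11)/800 = 0.2025.
Expected DCO frequency = 0.1412 × 0.2025 ≈ 0.02859; observed = 11/800 ≈ 0.01375.
Coefficient of coincidence = 0.01375/0.02859 ≈ 0.48.

0.48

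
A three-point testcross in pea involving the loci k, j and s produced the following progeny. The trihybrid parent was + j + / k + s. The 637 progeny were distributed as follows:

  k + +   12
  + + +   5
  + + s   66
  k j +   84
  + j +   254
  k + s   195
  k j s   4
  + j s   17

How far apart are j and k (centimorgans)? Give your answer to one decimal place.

25.0 centimorgans

The two rarest classes, + + + and k j s, are the double crossovers. Comparing them with the parentals, only the j allele has switched, so j is the middle locus and the order is k – j – s.
Crossovers in the k–j interval produce the single-crossover classes k j + and + + s (84 + 66 = 150) plus the double crossovers (9).
RF(k–j) = (150 + 9) / 637 = 159/637 = 0.2496 → 25.0 centimorgans.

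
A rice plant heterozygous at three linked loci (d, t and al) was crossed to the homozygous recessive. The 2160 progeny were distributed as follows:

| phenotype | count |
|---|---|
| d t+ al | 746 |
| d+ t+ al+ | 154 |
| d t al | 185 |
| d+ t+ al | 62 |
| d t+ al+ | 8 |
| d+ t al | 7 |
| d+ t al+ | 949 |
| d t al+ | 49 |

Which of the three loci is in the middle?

The two most frequent reciprocal classes, d t+ al and d+ t al+, are the parental types, so the F1 was d t+ al / d+ t al+.
The two rarest classes, d t+ al+ and d+ t al, are the double crossovers. Comparing them with the parentals, only the al allele has switched, so al is the middle locus and the order is d – al – t.

al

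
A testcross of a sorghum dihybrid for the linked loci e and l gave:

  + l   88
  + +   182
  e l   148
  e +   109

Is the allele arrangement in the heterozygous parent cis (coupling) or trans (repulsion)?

cis

The two most frequent classes are + + (182) and e l (148); these are the parental (non-recombinant) types.
So the F1 carried + + on one chromosome and e l on the other — the recessive alleles are on the same chromosome (cis / coupling).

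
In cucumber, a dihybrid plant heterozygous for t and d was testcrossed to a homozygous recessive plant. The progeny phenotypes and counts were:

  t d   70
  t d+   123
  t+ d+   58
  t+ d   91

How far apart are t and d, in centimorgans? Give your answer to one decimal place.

37.4 centimorgans

The two most frequent classes, t+ d (91) and t d+ (123), are the parental types, so the F1 was t+ d / t d+.
The recombinant classes are t+ d+ and t d: 58 + 70 = 128.
Recombination frequency = 128/342 = 0.3743 ≈ 37.4%, i.e. 37.4 centimorgans.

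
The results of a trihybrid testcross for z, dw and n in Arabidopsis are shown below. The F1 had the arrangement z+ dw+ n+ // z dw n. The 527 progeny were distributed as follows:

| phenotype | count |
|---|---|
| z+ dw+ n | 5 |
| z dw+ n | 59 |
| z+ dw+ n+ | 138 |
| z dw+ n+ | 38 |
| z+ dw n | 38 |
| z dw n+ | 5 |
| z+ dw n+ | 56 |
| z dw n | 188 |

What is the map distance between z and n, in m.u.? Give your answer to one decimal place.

16.3 m.u.

The two rarest classes, z+ dw+ n and z dw n+, are the double crossovers. Comparing them with the parentals, only the n allele has switched, so n is the middle locus and the order is z – n – dw.
Crossovers in the z–n interval produce the single-crossover classes z dw+ n+ and z+ dw n (38 + 38 = 76) plus the double crossovers (10).
RF(z–n) = (76 + 10) / 527 = 86/527 = 0.1632 → 16.3 m.u.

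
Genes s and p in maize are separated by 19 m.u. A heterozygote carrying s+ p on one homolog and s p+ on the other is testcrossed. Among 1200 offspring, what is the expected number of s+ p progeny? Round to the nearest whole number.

486

A map distance of 19 m.u. corresponds to a recombination frequency of 0.190.
The F1 is s+ p / s p+, so s+ p is a parental gamete class with expected frequency (1 − r)/2 = 0.810/2 = 0.4050.
Expected number = 0.4050 × 1200 = 486.00 ≈ 486.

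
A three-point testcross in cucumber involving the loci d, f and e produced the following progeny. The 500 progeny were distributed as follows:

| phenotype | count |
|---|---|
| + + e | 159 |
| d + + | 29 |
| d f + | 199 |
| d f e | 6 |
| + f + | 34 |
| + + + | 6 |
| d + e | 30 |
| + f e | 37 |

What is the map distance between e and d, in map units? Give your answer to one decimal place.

15.2 map units

The two most frequent reciprocal classes, d f + and + + e, are the parental types, so the F1 was d f + / + + e.
The two rarest classes, d f e and + + +, are the double crossovers. Comparing them with the parentals, only the e allele has switched, so e is the middle locus and the order is f – e – d.
Crossovers in the e–d interval produce the single-crossover classes + f + and d + e (34 + 30 = 64) plus the double crossovers (12).
RF(e–d) = (64 + 12) / 500 = 76/500 = 0.1520 → 15.2 map units.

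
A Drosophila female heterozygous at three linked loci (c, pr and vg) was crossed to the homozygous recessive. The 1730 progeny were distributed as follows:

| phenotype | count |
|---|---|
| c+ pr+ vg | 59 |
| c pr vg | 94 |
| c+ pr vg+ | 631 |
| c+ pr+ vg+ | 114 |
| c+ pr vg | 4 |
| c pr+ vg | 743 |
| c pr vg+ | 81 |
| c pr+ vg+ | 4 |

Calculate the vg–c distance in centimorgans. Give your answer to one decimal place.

8.6 centimorgans

The two most frequent reciprocal classes, c pr+ vg and c+ pr vg+, are the parental types, so the F1 was c pr+ vg / c+ pr vg+.
The two rarest classes, c pr+ vg+ and c+ pr vg, are the double crossovers. Comparing them with the parentals, only the vg allele has switched, so vg is the middle locus and the order is c – vg – pr.
Crossovers in the c–vg interval produce the single-crossover classes c+ pr+ vg and c pr vg+ (59 + 81 = 140) plus the double crossovers (8).
RF(c–vg) = (140 + 8) / 1730 = 148/1730 = 0.0855 → 8.6 centimorgans.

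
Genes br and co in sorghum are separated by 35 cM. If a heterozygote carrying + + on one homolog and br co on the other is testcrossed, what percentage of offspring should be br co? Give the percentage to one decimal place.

32.5%

A map distance of 35 cM corresponds to a recombination frequency of 0.350.
The F1 is + + / br co, so br co is a parental gamete class with expected frequency (1 − r)/2 = 0.650/2 = 0.3250.
That is 0.3250 = 32.5% of the progeny.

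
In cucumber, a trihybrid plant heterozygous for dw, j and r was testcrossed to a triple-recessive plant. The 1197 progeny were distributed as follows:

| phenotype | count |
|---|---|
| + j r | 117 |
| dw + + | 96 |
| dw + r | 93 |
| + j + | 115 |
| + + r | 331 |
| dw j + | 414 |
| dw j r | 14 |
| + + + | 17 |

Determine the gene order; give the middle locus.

The two most frequent reciprocal classes, + + r and dw j +, are the parental types, so the F1 was + + r / dw j +.
The two rarest classes, + + + and dw j r, are the double crossovers. Comparing them with the parentals, only the r allele has switched, so r is the middle locus and the order is j – r – dw.

r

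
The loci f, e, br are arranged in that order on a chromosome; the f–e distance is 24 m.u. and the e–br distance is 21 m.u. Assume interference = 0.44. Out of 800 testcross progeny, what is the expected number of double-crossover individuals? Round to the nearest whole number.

Map distances give recombination frequencies of 0.240 and 0.210 for the two intervals.
With interference 0.44 (so coincidence = 0.56), expected double-crossover frequency = 0.240 × 0.210 × 0.56 = 0.02822.
Expected number = 0.02822 × 800 = 22.58 ≈ 23.

23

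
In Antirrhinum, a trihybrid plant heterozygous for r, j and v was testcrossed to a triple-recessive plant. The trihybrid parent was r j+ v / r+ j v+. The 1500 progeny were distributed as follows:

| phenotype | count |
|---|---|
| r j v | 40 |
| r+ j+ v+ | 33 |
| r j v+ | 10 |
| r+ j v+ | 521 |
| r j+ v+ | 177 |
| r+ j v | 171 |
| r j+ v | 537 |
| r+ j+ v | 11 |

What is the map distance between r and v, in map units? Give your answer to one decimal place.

The two rarest classes, r+ j+ v and r j v+, are the double crossovers. Comparing them with the parentals, only the r allele has switched, so r is the middle locus and the order is j – r – v.
Crossovers in the r–v interval produce the single-crossover classes r j+ v+ and r+ j v (177 + 171 = 348) plus the double crossovers (21).
RF(r–v) = (348 + 21) / 1500 = 369/1500 = 0.2460 → 24.6 map units.

24.6 map units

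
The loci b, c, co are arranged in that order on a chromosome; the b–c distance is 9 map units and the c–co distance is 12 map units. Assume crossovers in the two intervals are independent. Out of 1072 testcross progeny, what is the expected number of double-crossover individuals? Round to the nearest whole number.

Map distances give recombination frequencies of 0.090 and 0.120 for the two intervals.
With no interference, expected double-crossover frequency = 0.090 × 0.120 = 0.01080.
Expected number = 0.01080 × 1072 = 11.58 ≈ 12.

12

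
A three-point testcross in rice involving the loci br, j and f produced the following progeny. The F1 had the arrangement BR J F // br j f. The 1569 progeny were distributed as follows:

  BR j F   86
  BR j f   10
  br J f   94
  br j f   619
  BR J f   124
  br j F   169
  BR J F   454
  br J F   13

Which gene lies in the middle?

br

The two rarest classes, br J F and BR j f, are the double crossovers. Comparing them with the parentals, only the br allele has switched, so br is the middle locus and the order is f – br – j.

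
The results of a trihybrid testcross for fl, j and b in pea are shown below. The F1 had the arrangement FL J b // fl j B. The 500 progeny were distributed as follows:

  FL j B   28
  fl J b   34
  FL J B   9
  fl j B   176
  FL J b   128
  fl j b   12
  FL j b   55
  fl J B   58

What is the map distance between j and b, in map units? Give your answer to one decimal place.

26.8 map units

The two rarest classes, FL J B and fl j b, are the double crossovers. Comparing them with the parentals, only the b allele has switched, so b is the middle locus and the order is j – b – fl.
Crossovers in the j–b interval produce the single-crossover classes FL j b and fl J B (55 + 58 = 113) plus the double crossovers (21).
RF(j–b) = (113 + 21) / 500 = 134/500 = 0.2680 → 26.8 map units.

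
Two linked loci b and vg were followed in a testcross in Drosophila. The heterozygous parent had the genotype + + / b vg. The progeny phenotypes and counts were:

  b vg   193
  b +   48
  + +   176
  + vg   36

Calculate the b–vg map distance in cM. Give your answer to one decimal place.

The recombinant classes are + vg and b +: 36 + 48 = 84.
Recombination frequency = 84/453 = 0.1854 ≈ 18.5%, i.e. 18.5 cM.

18.5 cM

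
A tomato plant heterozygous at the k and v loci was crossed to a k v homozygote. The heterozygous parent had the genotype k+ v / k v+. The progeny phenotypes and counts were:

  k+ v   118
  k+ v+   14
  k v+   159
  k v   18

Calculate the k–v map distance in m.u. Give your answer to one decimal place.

The recombinant classes are k+ v+ and k v: 14 + 18 = 32.
Recombination frequency = 32/309 = 0.1036 ≈ 10.4%, i.e. 10.4 m.u.

10.4 m.u.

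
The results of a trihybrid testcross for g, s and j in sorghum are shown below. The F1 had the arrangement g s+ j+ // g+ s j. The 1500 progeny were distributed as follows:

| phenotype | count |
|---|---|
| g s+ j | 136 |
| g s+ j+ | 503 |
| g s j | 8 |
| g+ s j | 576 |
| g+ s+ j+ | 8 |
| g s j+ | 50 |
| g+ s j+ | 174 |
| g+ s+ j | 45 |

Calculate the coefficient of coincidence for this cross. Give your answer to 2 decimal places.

0.66

The two rarest classes, g+ s+ j+ and g s j, are the double crossovers. Comparing them with the parentals, only the g allele has switched, so g is the middle locus and the order is j – g – s.
j–g: (310 + 16)/1500 = 0.2173; g–s: (95 + 16)/1500 = 0.0740.
Expected DCO frequency = 0.2173 × 0.0740 ≈ 0.01608; observed = 16/1500 ≈ 0.01067.
Coefficient of coincidence = 0.01067/0.01608 ≈ 0.66.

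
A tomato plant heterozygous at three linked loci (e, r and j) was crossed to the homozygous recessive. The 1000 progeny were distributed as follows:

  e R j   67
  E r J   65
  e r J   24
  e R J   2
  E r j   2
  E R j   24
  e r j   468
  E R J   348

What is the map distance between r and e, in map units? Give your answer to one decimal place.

13.6 map units

The two most frequent reciprocal classes, E R J and e r j, are the parental types, so the F1 was E R J / e r j.
The two rarest classes, e R J and E r j, are the double crossovers. Comparing them with the parentals, only the e allele has switched, so e is the middle locus and the order is r – e – j.
Crossovers in the r–e interval produce the single-crossover classes E r J and e R j (65 + 67 = 132) plus the double crossovers (4).
RF(r–e) = (132 + 4) / 1000 = 136/1000 = 0.1360 → 13.6 map units.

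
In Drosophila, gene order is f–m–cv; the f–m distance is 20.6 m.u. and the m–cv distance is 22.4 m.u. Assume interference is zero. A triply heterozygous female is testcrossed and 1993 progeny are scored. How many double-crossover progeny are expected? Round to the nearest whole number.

92

Map distances give recombination frequencies of 0.206 and 0.224 for the two intervals.
With no interference, expected double-crossover frequency = 0.206 × 0.224 = 0.04614.
Expected number = 0.04614 × 1993 = 91.96 ≈ 92.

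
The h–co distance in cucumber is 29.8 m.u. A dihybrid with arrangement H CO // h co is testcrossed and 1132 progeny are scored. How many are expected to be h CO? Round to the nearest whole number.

A map distance of 29.8 m.u. corresponds to a recombination frequency of 0.298.
The F1 is H CO / h co, so h CO is a recombinant gamete class with expected frequency r/2 = 0.298/2 = 0.1490.
Expected number = 0.1490 × 1132 = 168.67 ≈ 169.

169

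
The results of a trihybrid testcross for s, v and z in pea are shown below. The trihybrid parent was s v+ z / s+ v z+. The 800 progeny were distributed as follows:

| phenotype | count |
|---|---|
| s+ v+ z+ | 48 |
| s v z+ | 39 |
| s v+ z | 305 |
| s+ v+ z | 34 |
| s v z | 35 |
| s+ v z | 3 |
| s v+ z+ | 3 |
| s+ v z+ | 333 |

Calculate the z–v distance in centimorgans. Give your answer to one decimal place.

11.1 centimorgans

The two rarest classes, s v+ z+ and s+ v z, are the double crossovers. Comparing them with the parentals, only the z allele has switched, so z is the middle locus and the order is v – z – s.
Crossovers in the v–z interval produce the single-crossover classes s v z and s+ v+ z+ (35 + 48 = 83) plus the double crossovers (6).
RF(v–z) = (83 + 6) / 800 = 89/800 = 0.1113 → 11.1 centimorgans.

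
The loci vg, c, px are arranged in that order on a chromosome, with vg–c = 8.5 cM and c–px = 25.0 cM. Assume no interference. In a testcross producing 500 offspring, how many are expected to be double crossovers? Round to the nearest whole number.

11

Map distances give recombination frequencies of 0.085 and 0.250 for the two intervals.
With no interference, expected double-crossover frequency = 0.085 × 0.250 = 0.02125.
Expected number = 0.02125 × 500 = 10.62 ≈ 11.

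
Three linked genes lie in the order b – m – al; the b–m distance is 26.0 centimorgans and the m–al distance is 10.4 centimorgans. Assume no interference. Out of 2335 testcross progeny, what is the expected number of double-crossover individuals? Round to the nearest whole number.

63

Map distances give recombination frequencies of 0.260 and 0.104 for the two intervals.
With no interference, expected double-crossover frequency = 0.260 × 0.104 = 0.02704.
Expected number = 0.02704 × 2335 = 63.14 ≈ 63.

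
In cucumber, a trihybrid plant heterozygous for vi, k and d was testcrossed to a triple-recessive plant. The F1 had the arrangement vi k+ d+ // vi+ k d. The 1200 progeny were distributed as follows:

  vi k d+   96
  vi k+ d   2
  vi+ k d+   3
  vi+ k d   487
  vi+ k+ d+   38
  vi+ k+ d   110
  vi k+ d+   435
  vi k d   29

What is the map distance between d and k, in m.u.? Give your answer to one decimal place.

17.6 m.u.

The two rarest classes, vi k+ d and vi+ k d+, are the double crossovers. Comparing them with the parentals, only the d allele has switched, so d is the middle locus and the order is vi – d – k.
Crossovers in the d–k interval produce the single-crossover classes vi k d+ and vi+ k+ d (96 + 110 = 206) plus the double crossovers (5).
RF(d–k) = (206 + 5) / 1200 = 211/1200 = 0.1758 → 17.6 m.u.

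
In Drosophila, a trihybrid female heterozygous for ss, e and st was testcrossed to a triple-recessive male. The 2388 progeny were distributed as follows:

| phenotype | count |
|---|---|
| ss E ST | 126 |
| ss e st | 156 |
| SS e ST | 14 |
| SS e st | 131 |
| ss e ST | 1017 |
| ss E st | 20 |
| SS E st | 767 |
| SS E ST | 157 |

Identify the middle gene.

ss

The two most frequent reciprocal classes, SS E st and ss e ST, are the parental types, so the F1 was SS E st / ss e ST.
The two rarest classes, ss E st and SS e ST, are the double crossovers. Comparing them with the parentals, only the ss allele has switched, so ss is the middle locus and the order is st – ss – e.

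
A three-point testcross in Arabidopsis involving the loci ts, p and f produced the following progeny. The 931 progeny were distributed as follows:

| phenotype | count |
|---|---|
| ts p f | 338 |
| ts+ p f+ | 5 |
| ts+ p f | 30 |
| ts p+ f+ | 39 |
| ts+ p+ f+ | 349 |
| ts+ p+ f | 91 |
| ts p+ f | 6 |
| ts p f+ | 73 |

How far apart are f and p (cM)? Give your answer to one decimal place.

The two most frequent reciprocal classes, ts+ p+ f+ and ts p f, are the parental types, so the F1 was ts+ p+ f+ / ts p f.
The two rarest classes, ts+ p f+ and ts p+ f, are the double crossovers. Comparing them with the parentals, only the p allele has switched, so p is the middle locus and the order is f – p – ts.
Crossovers in the f–p interval produce the single-crossover classes ts+ p+ f and ts p f+ (91 + 73 = 164) plus the double crossovers (11).
RF(f–p) = (164 + 11) / 931 = 175/931 = 0.1880 → 18.8 cM.

18.8 cM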